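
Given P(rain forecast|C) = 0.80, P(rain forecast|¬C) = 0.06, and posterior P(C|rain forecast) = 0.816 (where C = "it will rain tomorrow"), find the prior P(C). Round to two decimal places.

P(C) = 0.25

In odds form, posterior odds = prior odds × likelihood ratio, so prior odds = posterior odds ÷ LR.
Posterior odds = 0.816/(1−0.816) = 4.4348. LR = 0.80/0.06 = 13.3333.
Prior odds = 4.4348/13.3333 = 0.3326, so P(C) = 0.3326/(1+0.3326) ≈ 0.25.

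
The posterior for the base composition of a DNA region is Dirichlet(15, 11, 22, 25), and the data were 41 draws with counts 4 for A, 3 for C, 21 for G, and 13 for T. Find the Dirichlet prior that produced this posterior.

For a Dirichlet(α) prior with multinomial counts c, the posterior is Dirichlet(α + c) componentwise.
Subtract each count from the matching posterior parameter: 15−4=11, 11−3=8, 22−21=1, 25−13=12.

Dirichlet(11, 8, 1, 12)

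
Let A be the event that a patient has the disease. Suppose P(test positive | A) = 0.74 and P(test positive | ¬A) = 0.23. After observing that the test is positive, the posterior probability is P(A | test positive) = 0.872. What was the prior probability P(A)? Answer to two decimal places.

Bayes' rule in odds form gives O(A|E) = O(A)·[P(E|A)/P(E|¬A)], hence O(A) = O(A|E)/LR.
Posterior odds = 0.872/(1−0.872) = 6.8125. LR = 0.74/0.23 = 3.2174.
Prior odds = 6.8125/3.2174 = 2.1174, so P(A) = 2.1174/(1+2.1174) ≈ 0.68.

P(A) = 0.68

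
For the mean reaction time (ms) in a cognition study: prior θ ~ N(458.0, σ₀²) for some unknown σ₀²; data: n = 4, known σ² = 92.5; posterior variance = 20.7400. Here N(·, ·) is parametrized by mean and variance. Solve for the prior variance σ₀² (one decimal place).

Posterior precision equals prior precision plus data precision: 1/σ_n² = 1/σ₀² + n/σ².
So 1/σ₀² = 1/20.7400 − 4/92.5 = 0.048216 − 0.043243 = 0.004973.
Hence σ₀² = 1/0.004973 ≈ 201.1.

σ₀² = 201.1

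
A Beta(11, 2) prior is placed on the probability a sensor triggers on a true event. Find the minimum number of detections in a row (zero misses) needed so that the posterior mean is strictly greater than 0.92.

k = 13

After k detections and 0 misses the posterior is Beta(11+k, 2), with mean (11+k)/(11+2+k).
Set (11+k)/(13+k) > 0.92 and solve: k > (0.92·13 − 11)/(1 − 0.92) = 12.000.
The smallest integer exceeding 12.000 is 13.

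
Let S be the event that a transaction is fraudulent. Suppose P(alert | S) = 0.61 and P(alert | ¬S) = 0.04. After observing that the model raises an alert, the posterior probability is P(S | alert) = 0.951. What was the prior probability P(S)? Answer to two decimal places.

In odds form, posterior odds = prior odds × likelihood ratio, so prior odds = posterior odds ÷ LR.
Posterior odds = 0.951/(1−0.951) = 19.4082. LR = 0.61/0.04 = 15.2500.
Prior odds = 19.4082/15.2500 = 1.2727, so P(S) = 1.2727/(1+1.2727) ≈ 0.56.

P(S) = 0.56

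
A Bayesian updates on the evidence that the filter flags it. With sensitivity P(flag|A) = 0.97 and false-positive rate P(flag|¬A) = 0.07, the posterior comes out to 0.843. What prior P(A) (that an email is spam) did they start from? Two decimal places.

Bayes' rule in odds form gives O(A|E) = O(A)·[P(E|A)/P(E|¬A)], hence O(A) = O(A|E)/LR.
Posterior odds = 0.843/(1−0.843) = 5.3694. LR = 0.97/0.07 = 13.8571.
Prior odds = 5.3694/13.8571 = 0.3875, so P(A) = 0.3875/(1+0.3875) ≈ 0.28.

P(A) = 0.28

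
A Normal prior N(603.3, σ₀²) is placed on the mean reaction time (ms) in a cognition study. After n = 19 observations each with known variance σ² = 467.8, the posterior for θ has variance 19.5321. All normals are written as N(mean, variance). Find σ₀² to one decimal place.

σ₀² = 94.5

Posterior precision equals prior precision plus data precision: 1/σ_n² = 1/σ₀² + n/σ².
So 1/σ₀² = 1/19.5321 − 19/467.8 = 0.051198 − 0.040616 = 0.010582.
Hence σ₀² = 1/0.010582 ≈ 94.5.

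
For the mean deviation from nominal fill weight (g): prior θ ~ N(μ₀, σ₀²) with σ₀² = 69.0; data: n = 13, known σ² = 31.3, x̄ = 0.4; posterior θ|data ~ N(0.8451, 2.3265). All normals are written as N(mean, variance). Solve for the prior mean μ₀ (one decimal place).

The posterior mean is a precision-weighted average: μ_n = (τ₀μ₀ + τ_data·x̄)/(τ₀+τ_data), with τ₀=1/σ₀² and τ_data=n/σ².
Here τ₀ = 1/69.0 = 0.014493 and τ_data = 13/31.3 = 0.415335, so τ_n = 0.429828.
Rearranging for μ₀: μ₀ = (μ_n·τ_n − τ_data·x̄)/τ₀ = (0.8451·0.429828 − 0.415335·0.4) / 0.014493 = 0.197114/0.014493 ≈ 13.6.

μ₀ = 13.6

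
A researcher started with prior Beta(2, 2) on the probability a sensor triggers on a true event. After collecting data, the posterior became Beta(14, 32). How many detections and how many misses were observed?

12 detections and 30 misses

Beta is conjugate to the binomial likelihood: posterior = Beta(a+s, b+f).
So s = 14 − 2 = 12 and f = 32 − 2 = 30.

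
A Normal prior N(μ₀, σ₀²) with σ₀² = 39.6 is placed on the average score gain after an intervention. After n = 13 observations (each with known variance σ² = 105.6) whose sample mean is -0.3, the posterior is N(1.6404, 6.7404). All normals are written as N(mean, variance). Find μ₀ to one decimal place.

μ₀ = 11.1

The posterior mean is a precision-weighted average: μ_n = (τ₀μ₀ + τ_data·x̄)/(τ₀+τ_data), with τ₀=1/σ₀² and τ_data=n/σ².
Here τ₀ = 1/39.6 = 0.025253 and τ_data = 13/105.6 = 0.123106, so τ_n = 0.148359.
Rearranging for μ₀: μ₀ = (μ_n·τ_n − τ_data·x̄)/τ₀ = (1.6404·0.148359 − 0.123106·-0.3) / 0.025253 = 0.280300/0.025253 ≈ 11.1.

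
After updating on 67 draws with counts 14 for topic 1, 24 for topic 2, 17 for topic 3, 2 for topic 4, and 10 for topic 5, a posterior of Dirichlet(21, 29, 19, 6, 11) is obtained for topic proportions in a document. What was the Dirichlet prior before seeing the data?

For a Dirichlet(α) prior with multinomial counts c, the posterior is Dirichlet(α + c) componentwise.
Subtract each count from the matching posterior parameter: 21−14=7, 29−24=5, 19−17=2, 6−2=4, 11−10=1.

Dirichlet(7, 5, 2, 4, 1)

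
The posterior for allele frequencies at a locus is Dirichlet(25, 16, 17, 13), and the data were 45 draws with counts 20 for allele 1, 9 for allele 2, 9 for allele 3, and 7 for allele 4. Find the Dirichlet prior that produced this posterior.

For a Dirichlet(α) prior with multinomial counts c, the posterior is Dirichlet(α + c) componentwise.
Subtract each count from the matching posterior parameter: 25−20=5, 16−9=7, 17−9=8, 13−7=6.

Dirichlet(5, 7, 8, 6)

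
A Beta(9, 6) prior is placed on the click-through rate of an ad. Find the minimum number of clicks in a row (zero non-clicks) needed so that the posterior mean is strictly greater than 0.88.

k = 36

After k clicks and 0 non-clicks the posterior is Beta(9+k, 6), with mean (9+k)/(9+6+k).
Set (9+k)/(15+k) > 0.88 and solve: k > (0.88·15 − 9)/(1 − 0.88) = 35.000.
The smallest integer exceeding 35.000 is 36.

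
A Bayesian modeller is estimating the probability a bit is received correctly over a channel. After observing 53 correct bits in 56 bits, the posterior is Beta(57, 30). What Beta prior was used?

Beta(4, 27)

A Beta(a, b) prior with s successes and f failures in binomial data gives a Beta(a+s, b+f) posterior.
Subtract the data counts: 57−53=4, 30−3=27.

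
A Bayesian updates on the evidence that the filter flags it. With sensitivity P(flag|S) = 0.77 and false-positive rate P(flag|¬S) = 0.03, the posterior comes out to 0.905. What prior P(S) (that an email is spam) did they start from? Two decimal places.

P(S) = 0.27

In odds form, posterior odds = prior odds × likelihood ratio, so prior odds = posterior odds ÷ LR.
Posterior odds = 0.905/(1−0.905) = 9.5263. LR = 0.77/0.03 = 25.6667.
Prior odds = 9.5263/25.6667 = 0.3712, so P(S) = 0.3712/(1+0.3712) ≈ 0.27.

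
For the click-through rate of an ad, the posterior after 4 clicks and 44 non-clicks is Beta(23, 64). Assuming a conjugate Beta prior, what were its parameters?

Under Beta–binomial conjugacy the posterior parameters are (a+s, b+f).
Subtract the data counts: 23−4=19, 64−44=20.

Beta(19, 20)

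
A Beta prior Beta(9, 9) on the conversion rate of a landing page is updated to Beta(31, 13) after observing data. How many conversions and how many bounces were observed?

Under Beta–binomial conjugacy the posterior parameters are (a+s, b+f).
So s = 31 − 9 = 22 and f = 13 − 9 = 4.

22 conversions and 4 bounces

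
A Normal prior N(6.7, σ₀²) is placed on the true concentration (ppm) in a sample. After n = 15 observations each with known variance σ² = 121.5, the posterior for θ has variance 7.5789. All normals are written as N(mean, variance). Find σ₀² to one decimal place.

σ₀² = 117.8

Posterior precision equals prior precision plus data precision: 1/σ_n² = 1/σ₀² + n/σ².
So 1/σ₀² = 1/7.5789 − 15/121.5 = 0.131945 − 0.123457 = 0.008488.
Hence σ₀² = 1/0.008488 ≈ 117.8.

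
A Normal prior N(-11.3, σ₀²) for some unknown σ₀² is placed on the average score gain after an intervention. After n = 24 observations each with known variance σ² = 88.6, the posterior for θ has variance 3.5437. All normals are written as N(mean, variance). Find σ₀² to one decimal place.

σ₀² = 88.4

Posterior precision equals prior precision plus data precision: 1/σ_n² = 1/σ₀² + n/σ².
So 1/σ₀² = 1/3.5437 − 24/88.6 = 0.282191 − 0.270880 = 0.011311.
Hence σ₀² = 1/0.011311 ≈ 88.4.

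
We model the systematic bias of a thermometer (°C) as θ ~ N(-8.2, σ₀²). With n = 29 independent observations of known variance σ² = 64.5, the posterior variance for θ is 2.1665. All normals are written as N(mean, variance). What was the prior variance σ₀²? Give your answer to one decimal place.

σ₀² = 83.6

For the Normal–Normal model with known σ², precisions add: τ_n = τ₀ + n/σ².
So 1/σ₀² = 1/2.1665 − 29/64.5 = 0.461574 − 0.449612 = 0.011962.
Hence σ₀² = 1/0.011962 ≈ 83.6.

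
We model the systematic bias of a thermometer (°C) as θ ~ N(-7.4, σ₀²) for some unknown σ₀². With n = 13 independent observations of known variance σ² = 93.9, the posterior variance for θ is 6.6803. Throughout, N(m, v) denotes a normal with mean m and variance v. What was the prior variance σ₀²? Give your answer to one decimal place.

σ₀² = 88.9

Posterior precision equals prior precision plus data precision: 1/σ_n² = 1/σ₀² + n/σ².
So 1/σ₀² = 1/6.6803 − 13/93.9 = 0.149694 − 0.138445 = 0.011249.
Hence σ₀² = 1/0.011249 ≈ 88.9.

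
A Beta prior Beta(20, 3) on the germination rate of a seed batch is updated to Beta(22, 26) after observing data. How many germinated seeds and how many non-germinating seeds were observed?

2 germinated seeds and 23 non-germinating seeds

Beta is conjugate to the binomial likelihood: posterior = Beta(α+s, β+f).
So s = 22 − 20 = 2 and f = 26 − 3 = 23.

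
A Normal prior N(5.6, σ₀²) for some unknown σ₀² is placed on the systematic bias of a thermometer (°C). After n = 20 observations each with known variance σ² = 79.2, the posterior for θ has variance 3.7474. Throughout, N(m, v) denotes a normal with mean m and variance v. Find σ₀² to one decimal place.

For the Normal–Normal model with known σ², precisions add: τ_n = τ₀ + n/σ².
So 1/σ₀² = 1/3.7474 − 20/79.2 = 0.266852 − 0.252525 = 0.014327.
Hence σ₀² = 1/0.014327 ≈ 69.8.

σ₀² = 69.8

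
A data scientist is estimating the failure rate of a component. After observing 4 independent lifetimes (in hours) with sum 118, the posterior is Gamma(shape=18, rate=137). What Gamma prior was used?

For an exponential likelihood with a Gamma(α, β) prior on the rate, n observations with total T give posterior Gamma(α+n, β+T).
So α = 18 − 4 = 14 and β = 137 − 118 = 19.

Gamma(shape=14, rate=19)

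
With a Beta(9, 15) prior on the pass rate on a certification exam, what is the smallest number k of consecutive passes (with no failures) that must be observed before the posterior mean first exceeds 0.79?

After k passes and 0 failures the posterior is Beta(9+k, 15), with mean (9+k)/(9+15+k).
Set (9+k)/(24+k) > 0.79 and solve: k > (0.79·24 − 9)/(1 − 0.79) = 47.429.
The smallest integer exceeding 47.429 is 48, and checking k=48: (57)/(72) = 0.7917 > 0.79.

k = 48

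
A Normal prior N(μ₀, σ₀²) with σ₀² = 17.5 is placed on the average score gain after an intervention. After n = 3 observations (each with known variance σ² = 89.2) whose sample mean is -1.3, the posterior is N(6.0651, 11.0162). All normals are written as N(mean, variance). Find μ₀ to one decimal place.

μ₀ = 10.4

The posterior mean is a precision-weighted average: μ_n = (τ₀μ₀ + τ_data·x̄)/(τ₀+τ_data), with τ₀=1/σ₀² and τ_data=n/σ².
Here τ₀ = 1/17.5 = 0.057143 and τ_data = 3/89.2 = 0.033632, so τ_n = 0.090775.
Rearranging for μ₀: μ₀ = (μ_n·τ_n − τ_data·x̄)/τ₀ = (6.0651·0.090775 − 0.033632·-1.3) / 0.057143 = 0.594281/0.057143 ≈ 10.4.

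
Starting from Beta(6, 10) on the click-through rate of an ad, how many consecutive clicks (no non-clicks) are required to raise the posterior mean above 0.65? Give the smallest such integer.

k = 13

After k clicks and 0 non-clicks the posterior is Beta(6+k, 10), with mean (6+k)/(6+10+k).
Set (6+k)/(16+k) > 0.65 and solve: k > (0.65·16 − 6)/(1 − 0.65) = 12.571.
The smallest integer exceeding 12.571 is 13.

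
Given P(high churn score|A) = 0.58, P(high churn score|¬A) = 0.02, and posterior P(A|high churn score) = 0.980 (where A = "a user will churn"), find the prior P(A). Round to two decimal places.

P(A) = 0.63

Bayes' rule in odds form gives O(A|E) = O(A)·[P(E|A)/P(E|¬A)], hence O(A) = O(A|E)/LR.
Posterior odds = 0.980/(1−0.980) = 49.0000. LR = 0.58/0.02 = 29.0000.
Prior odds = 49.0000/29.0000 = 1.6897, so P(A) = 1.6897/(1+1.6897) ≈ 0.63.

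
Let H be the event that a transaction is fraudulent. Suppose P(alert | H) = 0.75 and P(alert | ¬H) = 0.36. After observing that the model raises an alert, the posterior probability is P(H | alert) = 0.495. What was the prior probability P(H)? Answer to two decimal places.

P(H) = 0.32

In odds form, posterior odds = prior odds × likelihood ratio, so prior odds = posterior odds ÷ LR.
Posterior odds = 0.495/(1−0.495) = 0.9802. LR = 0.75/0.36 = 2.0833.
Prior odds = 0.9802/2.0833 = 0.4705, so P(H) = 0.4705/(1+0.4705) ≈ 0.32.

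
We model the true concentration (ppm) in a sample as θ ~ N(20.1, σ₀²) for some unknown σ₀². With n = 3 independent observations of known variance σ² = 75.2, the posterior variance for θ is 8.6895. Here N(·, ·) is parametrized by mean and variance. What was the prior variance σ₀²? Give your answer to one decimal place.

Posterior precision equals prior precision plus data precision: 1/σ_n² = 1/σ₀² + n/σ².
So 1/σ₀² = 1/8.6895 − 3/75.2 = 0.115081 − 0.039894 = 0.075187.
Hence σ₀² = 1/0.075187 ≈ 13.3.

σ₀² = 13.3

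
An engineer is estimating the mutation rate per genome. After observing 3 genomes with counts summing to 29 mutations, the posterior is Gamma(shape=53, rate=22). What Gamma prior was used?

Gamma–Poisson conjugacy: posterior shape = α + Σxᵢ, posterior rate = β + n.
So α = 53 − 29 = 24 and β = 22 − 3 = 19.

Gamma(shape=24, rate=19)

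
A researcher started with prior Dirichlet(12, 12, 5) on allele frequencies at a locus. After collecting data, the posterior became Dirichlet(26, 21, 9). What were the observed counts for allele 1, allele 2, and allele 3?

For a Dirichlet(α) prior with multinomial counts c, the posterior is Dirichlet(α + c) componentwise.
Counts are posterior − prior componentwise: 26−12=14, 21−12=9, 9−5=4.

counts (14, 9, 4)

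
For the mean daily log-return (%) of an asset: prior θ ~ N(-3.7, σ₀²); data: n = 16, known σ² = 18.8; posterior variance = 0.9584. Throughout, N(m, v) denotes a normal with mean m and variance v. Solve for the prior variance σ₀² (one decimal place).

σ₀² = 5.2

Posterior precision equals prior precision plus data precision: 1/σ_n² = 1/σ₀² + n/σ².
So 1/σ₀² = 1/0.9584 − 16/18.8 = 1.043406 − 0.851064 = 0.192342.
Hence σ₀² = 1/0.192342 ≈ 5.2.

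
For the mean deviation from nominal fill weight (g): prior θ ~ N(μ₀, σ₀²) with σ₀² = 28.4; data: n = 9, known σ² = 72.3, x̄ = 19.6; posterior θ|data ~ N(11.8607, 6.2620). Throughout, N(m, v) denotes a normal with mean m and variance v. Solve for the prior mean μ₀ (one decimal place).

The posterior mean is a precision-weighted average: μ_n = (τ₀μ₀ + τ_data·x̄)/(τ₀+τ_data), with τ₀=1/σ₀² and τ_data=n/σ².
Here τ₀ = 1/28.4 = 0.035211 and τ_data = 9/72.3 = 0.124481, so τ_n = 0.159692.
Rearranging for μ₀: μ₀ = (μ_n·τ_n − τ_data·x̄)/τ₀ = (11.8607·0.159692 − 0.124481·19.6) / 0.035211 = -0.545769/0.035211 ≈ -15.5.

μ₀ = -15.5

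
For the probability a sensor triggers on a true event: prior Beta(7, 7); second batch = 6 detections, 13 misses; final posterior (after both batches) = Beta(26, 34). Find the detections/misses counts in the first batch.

13 detections and 14 misses

Because Beta–binomial updating is additive in the counts, the combined data contributed (α_post−α_prior, β_post−β_prior) successes and failures.
Total across both batches: 26−7=19 detections, 34−7=27 misses.
Subtract the second batch: 19−6=13 detections and 27−13=14 misses.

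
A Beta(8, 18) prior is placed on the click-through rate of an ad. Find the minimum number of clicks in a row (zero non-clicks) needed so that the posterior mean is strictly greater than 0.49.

After k clicks and 0 non-clicks the posterior is Beta(8+k, 18), with mean (8+k)/(8+18+k).
Set (8+k)/(26+k) > 0.49 and solve: k > (0.49·26 − 8)/(1 − 0.49) = 9.294.
The smallest integer exceeding 9.294 is 10.

k = 10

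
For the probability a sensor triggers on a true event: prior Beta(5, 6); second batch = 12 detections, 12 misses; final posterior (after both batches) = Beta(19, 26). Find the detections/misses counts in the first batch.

2 detections and 8 misses

Because Beta–binomial updating is additive in the counts, the combined data contributed (α_post−α_prior, β_post−β_prior) successes and failures.
Total across both batches: 19−5=14 detections, 26−6=20 misses.
Subtract the second batch: 14−12=2 detections and 20−12=8 misses.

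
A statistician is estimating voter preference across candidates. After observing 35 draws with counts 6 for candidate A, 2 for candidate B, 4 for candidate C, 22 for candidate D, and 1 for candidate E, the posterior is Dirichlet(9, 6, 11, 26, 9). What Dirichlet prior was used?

Dirichlet(3, 4, 7, 4, 8)

For a Dirichlet(α) prior with multinomial counts c, the posterior is Dirichlet(α + c) componentwise.
Subtract each count from the matching posterior parameter: 9−6=3, 6−2=4, 11−4=7, 26−22=4, 9−1=8.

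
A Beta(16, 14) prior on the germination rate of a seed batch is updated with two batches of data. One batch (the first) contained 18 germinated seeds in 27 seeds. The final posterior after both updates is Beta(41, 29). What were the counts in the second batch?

Sequential conjugate updates are equivalent to a single update on the pooled data, so total successes = posterior α − prior α and total failures = posterior β − prior β.
Total across both batches: 41−16=25 germinated seeds, 29−14=15 non-germinating seeds.
Subtract the first batch: 25−18=7 germinated seeds and 15−9=6 non-germinating seeds.

7 germinated seeds and 6 non-germinating seeds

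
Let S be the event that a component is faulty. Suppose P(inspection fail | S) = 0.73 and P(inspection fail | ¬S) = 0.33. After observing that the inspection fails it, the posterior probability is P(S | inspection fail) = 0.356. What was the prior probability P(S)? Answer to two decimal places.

P(S) = 0.20

In odds form, posterior odds = prior odds × likelihood ratio, so prior odds = posterior odds ÷ LR.
Posterior odds = 0.356/(1−0.356) = 0.5528. LR = 0.73/0.33 = 2.2121.
Prior odds = 0.5528/2.2121 = 0.2499, so P(S) = 0.2499/(1+0.2499) ≈ 0.20.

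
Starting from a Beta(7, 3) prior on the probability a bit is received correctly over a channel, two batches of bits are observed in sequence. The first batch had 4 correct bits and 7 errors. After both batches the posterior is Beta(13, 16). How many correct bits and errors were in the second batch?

Because Beta–binomial updating is additive in the counts, the combined data contributed (α_post−α_prior, β_post−β_prior) successes and failures.
Total across both batches: 13−7=6 correct bits, 16−3=13 errors.
Subtract the first batch: 6−4=2 correct bits and 13−7=6 errors.

2 correct bits and 6 errors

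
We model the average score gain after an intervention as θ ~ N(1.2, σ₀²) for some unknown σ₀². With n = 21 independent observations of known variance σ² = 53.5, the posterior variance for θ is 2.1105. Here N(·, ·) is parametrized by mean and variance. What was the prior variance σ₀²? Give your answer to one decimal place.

Posterior precision equals prior precision plus data precision: 1/σ_n² = 1/σ₀² + n/σ².
So 1/σ₀² = 1/2.1105 − 21/53.5 = 0.473821 − 0.392523 = 0.081298.
Hence σ₀² = 1/0.081298 ≈ 12.3.

σ₀² = 12.3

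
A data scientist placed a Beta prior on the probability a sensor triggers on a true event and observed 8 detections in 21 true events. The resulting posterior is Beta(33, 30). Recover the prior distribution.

Beta is conjugate to the binomial likelihood: posterior = Beta(a+s, b+f).
So a = 33 − 8 = 25 and b = 30 − 13 = 17.

Beta(25, 17)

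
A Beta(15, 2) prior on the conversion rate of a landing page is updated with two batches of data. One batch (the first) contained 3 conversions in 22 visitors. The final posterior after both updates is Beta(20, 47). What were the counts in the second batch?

2 conversions and 26 bounces

Because Beta–binomial updating is additive in the counts, the combined data contributed (α_post−α_prior, β_post−β_prior) successes and failures.
Total across both batches: 20−15=5 conversions, 47−2=45 bounces.
Subtract the first batch: 5−3=2 conversions and 45−19=26 bounces.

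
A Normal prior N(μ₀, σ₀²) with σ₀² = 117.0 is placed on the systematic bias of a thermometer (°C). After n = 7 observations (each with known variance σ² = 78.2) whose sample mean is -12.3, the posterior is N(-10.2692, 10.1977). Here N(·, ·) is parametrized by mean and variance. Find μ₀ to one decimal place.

With known observation variance, the Normal–Normal posterior has precision τ_n = τ₀ + n/σ² and mean μ_n = (τ₀μ₀ + (n/σ²)x̄)/τ_n.
Here τ₀ = 1/117.0 = 0.008547 and τ_data = 7/78.2 = 0.089514, so τ_n = 0.098061.
Rearranging for μ₀: μ₀ = (μ_n·τ_n − τ_data·x̄)/τ₀ = (-10.2692·0.098061 − 0.089514·-12.3) / 0.008547 = 0.094014/0.008547 ≈ 11.0.

μ₀ = 11.0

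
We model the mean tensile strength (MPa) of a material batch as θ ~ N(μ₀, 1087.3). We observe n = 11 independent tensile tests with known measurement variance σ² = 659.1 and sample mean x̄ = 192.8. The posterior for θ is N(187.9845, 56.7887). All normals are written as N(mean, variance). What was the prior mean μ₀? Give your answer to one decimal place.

With known observation variance, the Normal–Normal posterior has precision τ_n = τ₀ + n/σ² and mean μ_n = (τ₀μ₀ + (n/σ²)x̄)/τ_n.
Here τ₀ = 1/1087.3 = 0.000920 and τ_data = 11/659.1 = 0.016689, so τ_n = 0.017609.
Rearranging for μ₀: μ₀ = (μ_n·τ_n − τ_data·x̄)/τ₀ = (187.9845·0.017609 − 0.016689·192.8) / 0.000920 = 0.092580/0.000920 ≈ 100.6.

μ₀ = 100.6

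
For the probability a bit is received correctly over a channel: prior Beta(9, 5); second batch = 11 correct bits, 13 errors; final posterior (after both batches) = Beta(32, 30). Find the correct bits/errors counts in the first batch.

12 correct bits and 12 errors

Sequential conjugate updates are equivalent to a single update on the pooled data, so total successes = posterior α − prior α and total failures = posterior β − prior β.
Total across both batches: 32−9=23 correct bits, 30−5=25 errors.
Subtract the second batch: 23−11=12 correct bits and 25−13=12 errors.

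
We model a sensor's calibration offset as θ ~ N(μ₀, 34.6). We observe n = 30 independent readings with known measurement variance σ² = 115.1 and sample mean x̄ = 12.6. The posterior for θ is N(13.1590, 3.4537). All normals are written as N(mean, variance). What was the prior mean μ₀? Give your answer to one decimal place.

μ₀ = 18.2

With known observation variance, the Normal–Normal posterior has precision τ_n = τ₀ + n/σ² and mean μ_n = (τ₀μ₀ + (n/σ²)x̄)/τ_n.
Here τ₀ = 1/34.6 = 0.028902 and τ_data = 30/115.1 = 0.260643, so τ_n = 0.289545.
Rearranging for μ₀: μ₀ = (μ_n·τ_n − τ_data·x̄)/τ₀ = (13.1590·0.289545 − 0.260643·12.6) / 0.028902 = 0.526021/0.028902 ≈ 18.2.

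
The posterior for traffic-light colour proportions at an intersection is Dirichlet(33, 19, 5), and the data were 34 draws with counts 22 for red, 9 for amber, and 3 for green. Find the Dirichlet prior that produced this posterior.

For a Dirichlet(α) prior with multinomial counts c, the posterior is Dirichlet(α + c) componentwise.
Subtract each count from the matching posterior parameter: 33−22=11, 19−9=10, 5−3=2.

Dirichlet(11, 10, 2)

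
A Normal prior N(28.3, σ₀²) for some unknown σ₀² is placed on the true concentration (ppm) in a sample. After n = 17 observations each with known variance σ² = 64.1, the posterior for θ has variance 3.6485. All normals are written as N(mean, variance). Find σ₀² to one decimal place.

Posterior precision equals prior precision plus data precision: 1/σ_n² = 1/σ₀² + n/σ².
So 1/σ₀² = 1/3.6485 − 17/64.1 = 0.274085 − 0.265211 = 0.008874.
Hence σ₀² = 1/0.008874 ≈ 112.7.

σ₀² = 112.7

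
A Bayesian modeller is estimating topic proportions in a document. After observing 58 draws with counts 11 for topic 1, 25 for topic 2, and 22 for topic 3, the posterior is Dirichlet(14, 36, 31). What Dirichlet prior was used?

Dirichlet(3, 11, 9)

For a Dirichlet(α) prior with multinomial counts c, the posterior is Dirichlet(α + c) componentwise.
Subtract each count from the matching posterior parameter: 14−11=3, 36−25=11, 31−22=9.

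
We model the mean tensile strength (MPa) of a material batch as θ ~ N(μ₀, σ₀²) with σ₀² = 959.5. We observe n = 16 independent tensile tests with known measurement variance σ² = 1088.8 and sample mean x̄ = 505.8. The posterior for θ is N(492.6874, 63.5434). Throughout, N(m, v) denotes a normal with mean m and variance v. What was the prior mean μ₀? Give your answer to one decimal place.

The posterior mean is a precision-weighted average: μ_n = (τ₀μ₀ + τ_data·x̄)/(τ₀+τ_data), with τ₀=1/σ₀² and τ_data=n/σ².
Here τ₀ = 1/959.5 = 0.001042 and τ_data = 16/1088.8 = 0.014695, so τ_n = 0.015737.
Rearranging for μ₀: μ₀ = (μ_n·τ_n − τ_data·x̄)/τ₀ = (492.6874·0.015737 − 0.014695·505.8) / 0.001042 = 0.320691/0.001042 ≈ 307.8.

μ₀ = 307.8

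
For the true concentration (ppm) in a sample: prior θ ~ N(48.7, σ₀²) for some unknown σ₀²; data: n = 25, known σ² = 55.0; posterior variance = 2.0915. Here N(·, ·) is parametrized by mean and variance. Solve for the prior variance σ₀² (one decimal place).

σ₀² = 42.4

Posterior precision equals prior precision plus data precision: 1/σ_n² = 1/σ₀² + n/σ².
So 1/σ₀² = 1/2.0915 − 25/55.0 = 0.478126 − 0.454545 = 0.023581.
Hence σ₀² = 1/0.023581 ≈ 42.4.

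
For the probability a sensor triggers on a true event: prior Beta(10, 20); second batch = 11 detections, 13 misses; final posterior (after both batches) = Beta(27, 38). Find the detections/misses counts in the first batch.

6 detections and 5 misses

Sequential conjugate updates are equivalent to a single update on the pooled data, so total successes = posterior α − prior α and total failures = posterior β − prior β.
Total across both batches: 27−10=17 detections, 38−20=18 misses.
Subtract the second batch: 17−11=6 detections and 18−13=5 misses.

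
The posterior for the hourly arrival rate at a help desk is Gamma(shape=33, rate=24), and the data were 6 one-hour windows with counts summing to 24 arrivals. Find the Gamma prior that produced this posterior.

Gamma(shape=9, rate=18)

Gamma–Poisson conjugacy: posterior shape = α + Σxᵢ, posterior rate = β + n.
So α = 33 − 24 = 9 and β = 24 − 6 = 18.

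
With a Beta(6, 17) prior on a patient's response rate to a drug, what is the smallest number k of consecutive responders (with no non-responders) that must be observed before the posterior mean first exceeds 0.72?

After k responders and 0 non-responders the posterior is Beta(6+k, 17), with mean (6+k)/(6+17+k).
Set (6+k)/(23+k) > 0.72 and solve: k > (0.72·23 − 6)/(1 − 0.72) = 37.714.
The smallest integer exceeding 37.714 is 38, and checking k=38: (44)/(61) = 0.7213 > 0.72.

k = 38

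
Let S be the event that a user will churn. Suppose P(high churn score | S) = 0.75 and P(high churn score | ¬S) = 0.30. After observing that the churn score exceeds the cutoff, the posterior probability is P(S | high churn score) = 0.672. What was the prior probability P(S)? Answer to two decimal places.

P(S) = 0.45

In odds form, posterior odds = prior odds × likelihood ratio, so prior odds = posterior odds ÷ LR.
Posterior odds = 0.672/(1−0.672) = 2.0488. LR = 0.75/0.30 = 2.5000.
Prior odds = 2.0488/2.5000 = 0.8195, so P(S) = 0.8195/(1+0.8195) ≈ 0.45.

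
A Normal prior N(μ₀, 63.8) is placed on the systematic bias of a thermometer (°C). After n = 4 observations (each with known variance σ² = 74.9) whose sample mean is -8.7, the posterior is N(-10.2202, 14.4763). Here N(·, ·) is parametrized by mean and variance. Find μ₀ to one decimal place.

With known observation variance, the Normal–Normal posterior has precision τ_n = τ₀ + n/σ² and mean μ_n = (τ₀μ₀ + (n/σ²)x̄)/τ_n.
Here τ₀ = 1/63.8 = 0.015674 and τ_data = 4/74.9 = 0.053405, so τ_n = 0.069079.
Rearranging for μ₀: μ₀ = (μ_n·τ_n − τ_data·x̄)/τ₀ = (-10.2202·0.069079 − 0.053405·-8.7) / 0.015674 = -0.241378/0.015674 ≈ -15.4.

μ₀ = -15.4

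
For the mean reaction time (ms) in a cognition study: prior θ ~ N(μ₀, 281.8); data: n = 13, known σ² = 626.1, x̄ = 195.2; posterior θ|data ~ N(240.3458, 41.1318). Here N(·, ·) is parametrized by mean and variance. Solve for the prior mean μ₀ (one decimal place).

μ₀ = 504.5

The posterior mean is a precision-weighted average: μ_n = (τ₀μ₀ + τ_data·x̄)/(τ₀+τ_data), with τ₀=1/σ₀² and τ_data=n/σ².
Here τ₀ = 1/281.8 = 0.003549 and τ_data = 13/626.1 = 0.020763, so τ_n = 0.024312.
Rearranging for μ₀: μ₀ = (μ_n·τ_n − τ_data·x̄)/τ₀ = (240.3458·0.024312 − 0.020763·195.2) / 0.003549 = 1.790349/0.003549 ≈ 504.5.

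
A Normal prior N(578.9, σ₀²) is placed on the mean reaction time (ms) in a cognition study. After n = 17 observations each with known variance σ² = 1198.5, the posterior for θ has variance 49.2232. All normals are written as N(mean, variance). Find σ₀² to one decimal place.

σ₀² = 163.1

For the Normal–Normal model with known σ², precisions add: τ_n = τ₀ + n/σ².
So 1/σ₀² = 1/49.2232 − 17/1198.5 = 0.020316 − 0.014184 = 0.006132.
Hence σ₀² = 1/0.006132 ≈ 163.1.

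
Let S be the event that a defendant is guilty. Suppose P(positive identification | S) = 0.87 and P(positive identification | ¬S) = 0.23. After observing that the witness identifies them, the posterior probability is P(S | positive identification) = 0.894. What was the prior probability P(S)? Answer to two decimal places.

P(S) = 0.69

In odds form, posterior odds = prior odds × likelihood ratio, so prior odds = posterior odds ÷ LR.
Posterior odds = 0.894/(1−0.894) = 8.4340. LR = 0.87/0.23 = 3.7826.
Prior odds = 8.4340/3.7826 = 2.2297, so P(S) = 2.2297/(1+2.2297) ≈ 0.69.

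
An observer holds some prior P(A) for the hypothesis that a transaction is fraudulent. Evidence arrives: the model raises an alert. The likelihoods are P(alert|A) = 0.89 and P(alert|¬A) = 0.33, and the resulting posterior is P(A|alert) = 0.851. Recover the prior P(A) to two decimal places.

P(A) = 0.68

In odds form, posterior odds = prior odds × likelihood ratio, so prior odds = posterior odds ÷ LR.
Posterior odds = 0.851/(1−0.851) = 5.7114. LR = 0.89/0.33 = 2.6970.
Prior odds = 5.7114/2.6970 = 2.1177, so P(A) = 2.1177/(1+2.1177) ≈ 0.68.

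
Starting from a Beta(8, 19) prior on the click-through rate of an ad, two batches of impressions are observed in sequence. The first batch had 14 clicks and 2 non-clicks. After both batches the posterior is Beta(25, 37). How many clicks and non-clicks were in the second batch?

Sequential conjugate updates are equivalent to a single update on the pooled data, so total successes = posterior α − prior α and total failures = posterior β − prior β.
Total across both batches: 25−8=17 clicks, 37−19=18 non-clicks.
Subtract the first batch: 17−14=3 clicks and 18−2=16 non-clicks.

3 clicks and 16 non-clicks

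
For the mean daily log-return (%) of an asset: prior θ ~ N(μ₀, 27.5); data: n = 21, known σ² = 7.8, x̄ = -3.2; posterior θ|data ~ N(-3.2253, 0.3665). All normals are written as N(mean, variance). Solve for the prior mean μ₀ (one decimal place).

μ₀ = -5.1

The posterior mean is a precision-weighted average: μ_n = (τ₀μ₀ + τ_data·x̄)/(τ₀+τ_data), with τ₀=1/σ₀² and τ_data=n/σ².
Here τ₀ = 1/27.5 = 0.036364 and τ_data = 21/7.8 = 2.692308, so τ_n = 2.728672.
Rearranging for μ₀: μ₀ = (μ_n·τ_n − τ_data·x̄)/τ₀ = (-3.2253·2.728672 − 2.692308·-3.2) / 0.036364 = -0.185400/0.036364 ≈ -5.1.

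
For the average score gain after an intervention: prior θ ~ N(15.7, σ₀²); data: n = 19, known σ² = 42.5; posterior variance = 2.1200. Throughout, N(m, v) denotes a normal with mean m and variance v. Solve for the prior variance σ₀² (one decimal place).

σ₀² = 40.6

Posterior precision equals prior precision plus data precision: 1/σ_n² = 1/σ₀² + n/σ².
So 1/σ₀² = 1/2.1200 − 19/42.5 = 0.471698 − 0.447059 = 0.024639.
Hence σ₀² = 1/0.024639 ≈ 40.6.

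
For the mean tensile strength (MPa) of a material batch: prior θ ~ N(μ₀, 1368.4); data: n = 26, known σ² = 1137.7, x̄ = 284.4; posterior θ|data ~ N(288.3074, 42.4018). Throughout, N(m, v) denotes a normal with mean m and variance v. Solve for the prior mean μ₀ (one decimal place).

μ₀ = 410.5

With known observation variance, the Normal–Normal posterior has precision τ_n = τ₀ + n/σ² and mean μ_n = (τ₀μ₀ + (n/σ²)x̄)/τ_n.
Here τ₀ = 1/1368.4 = 0.000731 and τ_data = 26/1137.7 = 0.022853, so τ_n = 0.023584.
Rearranging for μ₀: μ₀ = (μ_n·τ_n − τ_data·x̄)/τ₀ = (288.3074·0.023584 − 0.022853·284.4) / 0.000731 = 0.300049/0.000731 ≈ 410.5.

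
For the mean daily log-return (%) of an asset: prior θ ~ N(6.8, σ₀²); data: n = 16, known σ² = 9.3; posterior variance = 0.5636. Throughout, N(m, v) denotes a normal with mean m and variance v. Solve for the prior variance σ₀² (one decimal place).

Posterior precision equals prior precision plus data precision: 1/σ_n² = 1/σ₀² + n/σ².
So 1/σ₀² = 1/0.5636 − 16/9.3 = 1.774308 − 1.720430 = 0.053878.
Hence σ₀² = 1/0.053878 ≈ 18.6.

σ₀² = 18.6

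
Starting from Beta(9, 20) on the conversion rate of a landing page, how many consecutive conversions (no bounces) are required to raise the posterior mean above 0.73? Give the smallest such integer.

After k conversions and 0 bounces the posterior is Beta(9+k, 20), with mean (9+k)/(9+20+k).
Set (9+k)/(29+k) > 0.73 and solve: k > (0.73·29 − 9)/(1 − 0.73) = 45.074.
The smallest integer exceeding 45.074 is 46.

k = 46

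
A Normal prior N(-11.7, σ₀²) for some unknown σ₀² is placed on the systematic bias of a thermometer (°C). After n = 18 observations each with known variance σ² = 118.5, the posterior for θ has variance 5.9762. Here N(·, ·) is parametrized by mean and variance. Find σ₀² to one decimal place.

σ₀² = 64.8

Posterior precision equals prior precision plus data precision: 1/σ_n² = 1/σ₀² + n/σ².
So 1/σ₀² = 1/5.9762 − 18/118.5 = 0.167330 − 0.151899 = 0.015431.
Hence σ₀² = 1/0.015431 ≈ 64.8.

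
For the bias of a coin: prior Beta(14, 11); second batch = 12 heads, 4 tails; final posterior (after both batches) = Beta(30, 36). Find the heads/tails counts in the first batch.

4 heads and 21 tails

Sequential conjugate updates are equivalent to a single update on the pooled data, so total successes = posterior α − prior α and total failures = posterior β − prior β.
Total across both batches: 30−14=16 heads, 36−11=25 tails.
Subtract the second batch: 16−12=4 heads and 25−4=21 tails.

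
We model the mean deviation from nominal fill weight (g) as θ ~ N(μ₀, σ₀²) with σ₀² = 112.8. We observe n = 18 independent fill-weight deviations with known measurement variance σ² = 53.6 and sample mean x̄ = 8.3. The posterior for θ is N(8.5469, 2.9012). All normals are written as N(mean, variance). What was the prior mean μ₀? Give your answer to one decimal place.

μ₀ = 17.9

With known observation variance, the Normal–Normal posterior has precision τ_n = τ₀ + n/σ² and mean μ_n = (τ₀μ₀ + (n/σ²)x̄)/τ_n.
Here τ₀ = 1/112.8 = 0.008865 and τ_data = 18/53.6 = 0.335821, so τ_n = 0.344686.
Rearranging for μ₀: μ₀ = (μ_n·τ_n − τ_data·x̄)/τ₀ = (8.5469·0.344686 − 0.335821·8.3) / 0.008865 = 0.158682/0.008865 ≈ 17.9.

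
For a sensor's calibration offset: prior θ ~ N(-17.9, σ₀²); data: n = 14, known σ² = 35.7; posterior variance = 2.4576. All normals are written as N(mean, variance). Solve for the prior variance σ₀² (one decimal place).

Posterior precision equals prior precision plus data precision: 1/σ_n² = 1/σ₀² + n/σ².
So 1/σ₀² = 1/2.4576 − 14/35.7 = 0.406901 − 0.392157 = 0.014744.
Hence σ₀² = 1/0.014744 ≈ 67.8.

σ₀² = 67.8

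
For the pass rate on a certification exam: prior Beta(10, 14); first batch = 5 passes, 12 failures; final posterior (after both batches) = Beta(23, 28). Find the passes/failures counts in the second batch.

Because Beta–binomial updating is additive in the counts, the combined data contributed (α_post−α_prior, β_post−β_prior) successes and failures.
Total across both batches: 23−10=13 passes, 28−14=14 failures.
Subtract the first batch: 13−5=8 passes and 14−12=2 failures.

8 passes and 2 failures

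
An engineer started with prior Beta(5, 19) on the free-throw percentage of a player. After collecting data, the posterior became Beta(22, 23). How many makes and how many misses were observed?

17 makes and 4 misses

Beta is conjugate to the binomial likelihood: posterior = Beta(α+s, β+f).
So s = 22 − 5 = 17 and f = 23 − 19 = 4.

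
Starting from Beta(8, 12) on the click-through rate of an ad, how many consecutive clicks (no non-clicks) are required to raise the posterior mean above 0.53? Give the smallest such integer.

After k clicks and 0 non-clicks the posterior is Beta(8+k, 12), with mean (8+k)/(8+12+k).
Set (8+k)/(20+k) > 0.53 and solve: k > (0.53·20 − 8)/(1 − 0.53) = 5.532.
The smallest integer exceeding 5.532 is 6.

k = 6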